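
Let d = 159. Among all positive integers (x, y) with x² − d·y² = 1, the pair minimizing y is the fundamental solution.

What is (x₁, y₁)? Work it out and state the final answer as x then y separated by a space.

d=159: √d = [12; 1,1,1,1,3,1,1,1,1,24] (ℓ=10, even), read p_9/q_9
step 0: (12, 1)  from 12·(1,0) + (0,1)
step 1: (13, 1)  from 1·(12,1) + (1,0)
…
step 5: (227, 18)  from 3·(63,5) + (38,3)
…
step 7: (517, 41)  from 1·(290,23) + (227,18)
step 8: (807, 64)  from 1·(517,41) + (290,23)
step 9: (1324, 105)  from 1·(807,64) + (517,41)
(x₁, y₁) = (1324, 105);  1324² − 159·105² = 1 ✓

1324 105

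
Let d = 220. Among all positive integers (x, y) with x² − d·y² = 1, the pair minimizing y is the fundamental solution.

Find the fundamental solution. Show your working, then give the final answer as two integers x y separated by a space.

89 6

√220 = [14; 1,4,1,28, …], period ℓ=4 (even) → k=3
i=0: a=14 ⇒ p=14, q=1
i=1: a=1 ⇒ p=15, q=1
i=2: a=4 ⇒ p=74, q=5
i=3: a=1 ⇒ p=89, q=6
(x₁, y₁) = (89, 6);  89² − 220·6² = 1 ✓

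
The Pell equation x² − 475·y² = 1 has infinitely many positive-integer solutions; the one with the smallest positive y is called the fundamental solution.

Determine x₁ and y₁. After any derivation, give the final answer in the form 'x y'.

√475 = [21; 1,3,1,6,2,6,1,3,1,42, …], period ℓ=10 (even) → k=9
k=0  a_k=21  p_k/q_k = 21/1
k=1  a_k=1  p_k/q_k = 22/1
…
k=3  a_k=1  p_k/q_k = 109/5
k=4  a_k=6  p_k/q_k = 741/34
k=5  a_k=2  p_k/q_k = 1591/73
…
k=7  a_k=1  p_k/q_k = 11878/545
k=8  a_k=3  p_k/q_k = 45921/2107
k=9  a_k=1  p_k/q_k = 57799/2652
(x₁, y₁) = (57799, 2652);  57799² − 475·2652² = 1 ✓

57799 2652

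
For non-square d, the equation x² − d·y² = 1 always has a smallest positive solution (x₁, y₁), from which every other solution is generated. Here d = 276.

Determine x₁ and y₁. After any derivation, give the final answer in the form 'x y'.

[16; 1,1,1,1,2,2,2,1,1,1,1,32] for √276; ℓ=12 ⇒ convergent index 11
step 0: (16, 1)  from 16·(1,0) + (0,1)
…
step 5: (216, 13)  from 2·(83,5) + (50,3)
…
step 7: (1246, 75)  from 2·(515,31) + (216,13)
step 8: (1761, 106)  from 1·(1246,75) + (515,31)
…
step 10: (4768, 287)  from 1·(3007,181) + (1761,106)
step 11: (7775, 468)  from 1·(4768,287) + (3007,181)
(x₁, y₁) = (7775, 468);  7775² − 276·468² = 1 ✓

7775 468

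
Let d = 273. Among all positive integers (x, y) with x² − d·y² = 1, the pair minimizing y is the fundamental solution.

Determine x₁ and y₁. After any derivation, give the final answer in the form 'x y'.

727 44

√273 = [16; 1,1,10,1,1,32, …], period ℓ=6 (even) → k=5
i=0: a=16 ⇒ p=16, q=1
i=1: a=1 ⇒ p=17, q=1
i=2: a=1 ⇒ p=33, q=2
i=3: a=10 ⇒ p=347, q=21
i=4: a=1 ⇒ p=380, q=23
i=5: a=1 ⇒ p=727, q=44
fundamental: x₁=727, y₁=44  (since 528529 − 273·1936 = 1)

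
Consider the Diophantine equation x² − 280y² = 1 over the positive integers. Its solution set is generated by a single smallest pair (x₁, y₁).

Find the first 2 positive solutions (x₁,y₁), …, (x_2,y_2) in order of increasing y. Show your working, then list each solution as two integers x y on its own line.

d=280: √d = [16; 1,2,1,2,1,32] (ℓ=6, even), read p_5/q_5
step 0: (16, 1)  from 16·(1,0) + (0,1)
…
step 4: (184, 11)  from 2·(67,4) + (50,3)
step 5: (251, 15)  from 1·(184,11) + (67,4)
fundamental: x₁=251, y₁=15  (since 63001 − 280·225 = 1)
k=2:  x_2 = 251·251+280·15·15 = 126001,  y_2 = 251·15+15·251 = 7530

251 15
126001 7530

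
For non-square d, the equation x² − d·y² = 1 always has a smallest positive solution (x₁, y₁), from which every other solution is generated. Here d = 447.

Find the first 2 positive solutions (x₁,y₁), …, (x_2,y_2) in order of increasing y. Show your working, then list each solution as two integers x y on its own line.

148 7
43807 2072

√447 → a₀=21, period (7,42); ℓ=2 even so k=1
step 0: (21, 1)  from 21·(1,0) + (0,1)
step 1: (148, 7)  from 7·(21,1) + (1,0)
→ (148, 7).  Check: 148²=21904, 447·7²=21903, difference 1.
(148+7√447)^2 = 43807 + 2072√447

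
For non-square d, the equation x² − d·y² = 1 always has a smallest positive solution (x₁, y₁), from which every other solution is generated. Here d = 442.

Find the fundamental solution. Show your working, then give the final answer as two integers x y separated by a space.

883 42

√442 = [21; 42, …], period ℓ=1 (odd) → k=1
step 0: (21, 1)  from 21·(1,0) + (0,1)
step 1: (883, 42)  from 42·(21,1) + (1,0)
(x₁, y₁) = (883, 42);  883² − 442·42² = 1 ✓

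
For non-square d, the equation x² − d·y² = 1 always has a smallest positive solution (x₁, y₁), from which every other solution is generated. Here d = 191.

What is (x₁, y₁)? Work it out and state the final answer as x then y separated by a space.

8994000 650783

√191 = [13; 1,4,1,1,3,…,4,1,26, …], period ℓ=16 (even) → k=15
k=0  a_k=13  p_k/q_k = 13/1
k=1  a_k=1  p_k/q_k = 14/1
k=2  a_k=4  p_k/q_k = 69/5
k=3  a_k=1  p_k/q_k = 83/6
…
k=6  a_k=2  p_k/q_k = 1230/89
…
k=8  a_k=13  p_k/q_k = 40217/2910
…
k=11  a_k=3  p_k/q_k = 704682/50989
…
k=14  a_k=4  p_k/q_k = 7377553/533821
k=15  a_k=1  p_k/q_k = 8994000/650783
fundamental: x₁=8994000, y₁=650783  (since 80892036000000 − 191·423518513089 = 1)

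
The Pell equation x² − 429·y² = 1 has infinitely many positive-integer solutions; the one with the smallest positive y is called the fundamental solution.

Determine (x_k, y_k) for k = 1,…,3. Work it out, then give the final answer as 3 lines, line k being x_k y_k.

1524095 73584
4645731138049 224298012960
14161071197688057215 683702960124468816

d=429: √d = [20; 1,2,2,9,1,12,1,9,2,2,1,40] (ℓ=12, even), read p_11/q_11
i=0: a=20 ⇒ p=20, q=1
…
i=4: a=9 ⇒ p=1367, q=66
i=5: a=1 ⇒ p=1512, q=73
i=6: a=12 ⇒ p=19511, q=942
…
i=8: a=9 ⇒ p=208718, q=10077
…
i=10: a=2 ⇒ p=1085636, q=52415
i=11: a=1 ⇒ p=1524095, q=73584
(x₁, y₁) = (1524095, 73584);  1524095² − 429·73584² = 1 ✓
n=2: (1524095,73584)∘(1524095,73584) = (1524095·1524095+429·73584·73584, 1524095·73584+73584·1524095) = (4645731138049,224298012960)
n=3: (4645731138049,224298012960)∘(1524095,73584) = (1524095·4645731138049+429·73584·224298012960, 1524095·224298012960+73584·4645731138049) = (14161071197688057215,683702960124468816)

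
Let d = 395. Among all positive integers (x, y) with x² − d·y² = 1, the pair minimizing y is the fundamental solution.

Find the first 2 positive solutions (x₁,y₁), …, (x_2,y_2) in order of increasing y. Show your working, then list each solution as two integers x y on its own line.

159 8
50561 2544

[19; 1,6,1,38] for √395; ℓ=4 ⇒ convergent index 3
step 0: (19, 1)  from 19·(1,0) + (0,1)
…
step 2: (139, 7)  from 6·(20,1) + (19,1)
step 3: (159, 8)  from 1·(139,7) + (20,1)
fundamental: x₁=159, y₁=8  (since 25281 − 395·64 = 1)
(159+8√395)^2 = 50561 + 2544√395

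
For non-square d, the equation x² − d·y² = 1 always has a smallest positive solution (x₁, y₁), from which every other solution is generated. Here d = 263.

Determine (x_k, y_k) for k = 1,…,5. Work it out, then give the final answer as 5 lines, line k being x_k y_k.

√263 = [16; 4,1,1,1,1,15,1,1,1,1,4,32, …], period ℓ=12 (even) → k=11
a_0=16:  p_0=16·1+0=16,  q_0=16·0+1=1
a_1=4:  p_1=4·16+1=65,  q_1=4·1+0=4
a_2=1:  p_2=1·65+16=81,  q_2=1·4+1=5
a_3=1:  p_3=1·81+65=146,  q_3=1·5+4=9
a_4=1:  p_4=1·146+81=227,  q_4=1·9+5=14
a_5=1:  p_5=1·227+146=373,  q_5=1·14+9=23
a_6=15:  p_6=15·373+227=5822,  q_6=15·23+14=359
a_7=1:  p_7=1·5822+373=6195,  q_7=1·359+23=382
a_8=1:  p_8=1·6195+5822=12017,  q_8=1·382+359=741
…
a_10=1:  p_10=1·18212+12017=30229,  q_10=1·1123+741=1864
a_11=4:  p_11=4·30229+18212=139128,  q_11=4·1864+1123=8579
fundamental: x₁=139128, y₁=8579  (since 19356600384 − 263·73599241 = 1)
(139128+8579√263)^2 = 38713200767 + 2387158224√263
(139128+8579√263)^3 = 10772180392483224 + 664241098768765√263
(139128+8579√263)^4 = 2997423827252098776577 + 184829071176614315616√263
(139128+8579√263)^5 = 834051164465087816782726488 + 51429798028655751907276931√263

139128 8579
38713200767 2387158224
10772180392483224 664241098768765
2997423827252098776577 184829071176614315616
834051164465087816782726488 51429798028655751907276931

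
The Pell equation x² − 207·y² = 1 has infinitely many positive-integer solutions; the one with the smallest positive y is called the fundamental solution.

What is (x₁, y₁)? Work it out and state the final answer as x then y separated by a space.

1151 80

√207 → a₀=14, period (2,1,1,2,1,1,2,28); ℓ=8 even so k=7
a_0=14:  p_0=14·1+0=14,  q_0=14·0+1=1
a_1=2:  p_1=2·14+1=29,  q_1=2·1+0=2
…
a_3=1:  p_3=1·43+29=72,  q_3=1·3+2=5
…
a_6=1:  p_6=1·259+187=446,  q_6=1·18+13=31
a_7=2:  p_7=2·446+259=1151,  q_7=2·31+18=80
(x₁, y₁) = (1151, 80);  1151² − 207·80² = 1 ✓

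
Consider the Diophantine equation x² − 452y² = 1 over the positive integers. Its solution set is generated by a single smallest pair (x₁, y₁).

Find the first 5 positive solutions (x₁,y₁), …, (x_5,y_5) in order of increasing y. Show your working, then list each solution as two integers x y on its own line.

1204353 56648
2900932297217 136448377488
6987493029899166849 328664025545553880
16830816386073401651890177 791655010315592455701792
40540488414026331506287881514113 1906864173276900777578095047272

d=452: √d = [21; 3,1,5,3,10,3,5,1,3,42] (ℓ=10, even), read p_9/q_9
k=0  a_k=21  p_k/q_k = 21/1
…
k=2  a_k=1  p_k/q_k = 85/4
k=3  a_k=5  p_k/q_k = 489/23
…
k=5  a_k=10  p_k/q_k = 16009/753
k=6  a_k=3  p_k/q_k = 49579/2332
…
k=8  a_k=1  p_k/q_k = 313483/14745
k=9  a_k=3  p_k/q_k = 1204353/56648
(x₁, y₁) = (1204353, 56648);  1204353² − 452·56648² = 1 ✓
k=2:  x_2 = 1204353·1204353+452·56648·56648 = 2900932297217,  y_2 = 1204353·56648+56648·1204353 = 136448377488
k=3:  x_3 = 1204353·2900932297217+452·56648·136448377488 = 6987493029899166849,  y_3 = 1204353·136448377488+56648·2900932297217 = 328664025545553880
k=4:  x_4 = 1204353·6987493029899166849+452·56648·328664025545553880 = 16830816386073401651890177,  y_4 = 1204353·328664025545553880+56648·6987493029899166849 = 791655010315592455701792
k=5:  x_5 = 1204353·16830816386073401651890177+452·56648·791655010315592455701792 = 40540488414026331506287881514113,  y_5 = 1204353·791655010315592455701792+56648·16830816386073401651890177 = 1906864173276900777578095047272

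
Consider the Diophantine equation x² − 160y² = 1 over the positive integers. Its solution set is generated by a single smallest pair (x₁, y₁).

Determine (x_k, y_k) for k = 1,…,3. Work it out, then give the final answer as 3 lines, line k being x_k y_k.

721 57
1039681 82194
1499219281 118523691

√160 → a₀=12, period (1,1,1,5,1,1,1,24); ℓ=8 even so k=7
i=0: a=12 ⇒ p=12, q=1
…
i=2: a=1 ⇒ p=25, q=2
…
i=4: a=5 ⇒ p=215, q=17
…
i=6: a=1 ⇒ p=468, q=37
i=7: a=1 ⇒ p=721, q=57
(x₁, y₁) = (721, 57);  721² − 160·57² = 1 ✓
k=2:  x_2 = 721·721+160·57·57 = 1039681,  y_2 = 721·57+57·721 = 82194
k=3:  x_3 = 721·1039681+160·57·82194 = 1499219281,  y_3 = 721·82194+57·1039681 = 118523691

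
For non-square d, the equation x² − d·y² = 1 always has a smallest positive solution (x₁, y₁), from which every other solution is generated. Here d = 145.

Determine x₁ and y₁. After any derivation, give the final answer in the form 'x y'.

[12; 24] for √145; ℓ=1 ⇒ convergent index 1
i=0: a=12 ⇒ p=12, q=1
i=1: a=24 ⇒ p=289, q=24
fundamental: x₁=289, y₁=24  (since 83521 − 145·576 = 1)

289 24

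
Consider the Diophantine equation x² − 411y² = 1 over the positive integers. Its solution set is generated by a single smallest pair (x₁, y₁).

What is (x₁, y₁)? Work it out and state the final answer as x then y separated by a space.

49730 2453

√411 → a₀=20, period (3,1,1,1,19,1,1,1,3,40); ℓ=10 even so k=9
a_0=20:  p_0=20·1+0=20,  q_0=20·0+1=1
…
a_3=1:  p_3=1·81+61=142,  q_3=1·4+3=7
a_4=1:  p_4=1·142+81=223,  q_4=1·7+4=11
a_5=19:  p_5=19·223+142=4379,  q_5=19·11+7=216
a_6=1:  p_6=1·4379+223=4602,  q_6=1·216+11=227
a_7=1:  p_7=1·4602+4379=8981,  q_7=1·227+216=443
a_8=1:  p_8=1·8981+4602=13583,  q_8=1·443+227=670
a_9=3:  p_9=3·13583+8981=49730,  q_9=3·670+443=2453
fundamental: x₁=49730, y₁=2453  (since 2473072900 − 411·6017209 = 1)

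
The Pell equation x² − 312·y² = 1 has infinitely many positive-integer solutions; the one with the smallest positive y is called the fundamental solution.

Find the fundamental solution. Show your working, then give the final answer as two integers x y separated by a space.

[17; 1,1,1,34] for √312; ℓ=4 ⇒ convergent index 3
i=0: a=17 ⇒ p=17, q=1
i=1: a=1 ⇒ p=18, q=1
i=2: a=1 ⇒ p=35, q=2
i=3: a=1 ⇒ p=53, q=3
(x₁, y₁) = (53, 3);  53² − 312·3² = 1 ✓

53 3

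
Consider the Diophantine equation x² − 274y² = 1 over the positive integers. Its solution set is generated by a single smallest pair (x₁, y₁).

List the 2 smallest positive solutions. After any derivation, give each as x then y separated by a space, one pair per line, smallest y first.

3959299 239190
31352097142801 1894049455620

d=274: √d = [16; 1,1,4,4,1,1,32] (ℓ=7, odd), read p_13/q_13
i=0: a=16 ⇒ p=16, q=1
…
i=4: a=4 ⇒ p=629, q=38
i=5: a=1 ⇒ p=778, q=47
…
i=9: a=1 ⇒ p=93011, q=5619
i=10: a=4 ⇒ p=419253, q=25328
…
i=12: a=1 ⇒ p=2189276, q=132259
i=13: a=1 ⇒ p=3959299, q=239190
fundamental: x₁=3959299, y₁=239190  (since 15676048571401 − 274·57211856100 = 1)
(3959299+239190√274)^2 = 31352097142801 + 1894049455620√274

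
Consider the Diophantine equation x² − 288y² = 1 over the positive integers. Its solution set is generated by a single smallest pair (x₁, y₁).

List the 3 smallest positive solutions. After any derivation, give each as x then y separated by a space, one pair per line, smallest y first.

d=288: √d = [16; 1,32] (ℓ=2, even), read p_1/q_1
a_0=16:  p_0=16·1+0=16,  q_0=16·0+1=1
a_1=1:  p_1=1·16+1=17,  q_1=1·1+0=1
fundamental: x₁=17, y₁=1  (since 289 − 288·1 = 1)
n=2: (17,1)∘(17,1) = (17·17+288·1·1, 17·1+1·17) = (577,34)
n=3: (577,34)∘(17,1) = (17·577+288·1·34, 17·34+1·577) = (19601,1155)

17 1
577 34
19601 1155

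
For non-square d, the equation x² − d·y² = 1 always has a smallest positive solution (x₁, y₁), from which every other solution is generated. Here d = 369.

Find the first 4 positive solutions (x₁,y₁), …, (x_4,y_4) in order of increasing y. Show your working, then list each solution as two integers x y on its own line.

[19; 4,1,3,2,7,4,7,2,3,1,4,38] for √369; ℓ=12 ⇒ convergent index 11
step 0: (19, 1)  from 19·(1,0) + (0,1)
step 1: (77, 4)  from 4·(19,1) + (1,0)
…
step 3: (365, 19)  from 3·(96,5) + (77,4)
…
step 6: (25414, 1323)  from 4·(6147,320) + (826,43)
step 7: (184045, 9581)  from 7·(25414,1323) + (6147,320)
step 8: (393504, 20485)  from 2·(184045,9581) + (25414,1323)
step 9: (1364557, 71036)  from 3·(393504,20485) + (184045,9581)
step 10: (1758061, 91521)  from 1·(1364557,71036) + (393504,20485)
step 11: (8396801, 437120)  from 4·(1758061,91521) + (1364557,71036)
→ (8396801, 437120).  Check: 8396801²=70506267033601, 369·437120²=70506267033600, difference 1.
n=2: (8396801,437120)∘(8396801,437120) = (8396801·8396801+369·437120·437120, 8396801·437120+437120·8396801) = (141012534067201,7340819306240)
n=3: (141012534067201,7340819306240)∘(8396801,437120) = (8396801·141012534067201+369·437120·7340819306240, 8396801·7340819306240+437120·141012534067201) = (2368108374136006451201,123278797782910239360)
n=4: (2368108374136006451201,123278797782910239360)∘(8396801,437120) = (8396801·2368108374136006451201+369·437120·123278797782910239360, 8396801·123278797782910239360+437120·2368108374136006451201) = (39769069528107045198367948801,2070295065004669620717268480)

8396801 437120
141012534067201 7340819306240
2368108374136006451201 123278797782910239360
39769069528107045198367948801 2070295065004669620717268480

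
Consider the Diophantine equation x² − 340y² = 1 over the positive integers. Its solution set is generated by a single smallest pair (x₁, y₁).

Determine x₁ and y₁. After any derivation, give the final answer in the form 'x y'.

285769 15498

[18; 2,3,1,1,1,…,3,2,36] for √340; ℓ=14 ⇒ convergent index 13
i=0: a=18 ⇒ p=18, q=1
i=1: a=2 ⇒ p=37, q=2
…
i=3: a=1 ⇒ p=166, q=9
i=4: a=1 ⇒ p=295, q=16
i=5: a=1 ⇒ p=461, q=25
i=6: a=1 ⇒ p=756, q=41
…
i=8: a=1 ⇒ p=7265, q=394
…
i=10: a=1 ⇒ p=21039, q=1141
…
i=12: a=3 ⇒ p=125478, q=6805
i=13: a=2 ⇒ p=285769, q=15498
fundamental: x₁=285769, y₁=15498  (since 81663921361 − 340·240188004 = 1)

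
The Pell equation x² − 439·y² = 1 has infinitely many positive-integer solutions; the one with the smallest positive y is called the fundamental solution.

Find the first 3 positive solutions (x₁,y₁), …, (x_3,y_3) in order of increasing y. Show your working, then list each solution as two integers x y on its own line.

√439 = [20; 1,19,1,40, …], period ℓ=4 (even) → k=3
a_0=20:  p_0=20·1+0=20,  q_0=20·0+1=1
…
a_2=19:  p_2=19·21+20=419,  q_2=19·1+1=20
a_3=1:  p_3=1·419+21=440,  q_3=1·20+1=21
(x₁, y₁) = (440, 21);  440² − 439·21² = 1 ✓
k=2:  x_2 = 440·440+439·21·21 = 387199,  y_2 = 440·21+21·440 = 18480
k=3:  x_3 = 440·387199+439·21·18480 = 340734680,  y_3 = 440·18480+21·387199 = 16262379

440 21
387199 18480
340734680 16262379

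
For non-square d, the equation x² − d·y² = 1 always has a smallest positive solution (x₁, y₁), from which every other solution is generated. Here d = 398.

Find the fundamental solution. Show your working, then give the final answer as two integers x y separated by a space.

[19; 1,18,1,38] for √398; ℓ=4 ⇒ convergent index 3
step 0: (19, 1)  from 19·(1,0) + (0,1)
…
step 2: (379, 19)  from 18·(20,1) + (19,1)
step 3: (399, 20)  from 1·(379,19) + (20,1)
(x₁, y₁) = (399, 20);  399² − 398·20² = 1 ✓

399 20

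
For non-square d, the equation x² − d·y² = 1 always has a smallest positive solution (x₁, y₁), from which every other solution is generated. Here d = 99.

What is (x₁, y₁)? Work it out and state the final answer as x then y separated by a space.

10 1

d=99: √d = [9; 1,18] (ℓ=2, even), read p_1/q_1
step 0: (9, 1)  from 9·(1,0) + (0,1)
step 1: (10, 1)  from 1·(9,1) + (1,0)
fundamental: x₁=10, y₁=1  (since 100 − 99·1 = 1)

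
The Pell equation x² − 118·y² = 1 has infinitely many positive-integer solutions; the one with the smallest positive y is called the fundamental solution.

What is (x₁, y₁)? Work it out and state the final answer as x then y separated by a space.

√118 → a₀=10, period (1,6,3,2,10,2,3,6,1,20); ℓ=10 even so k=9
a_0=10:  p_0=10·1+0=10,  q_0=10·0+1=1
a_1=1:  p_1=1·10+1=11,  q_1=1·1+0=1
a_2=6:  p_2=6·11+10=76,  q_2=6·1+1=7
…
a_4=2:  p_4=2·239+76=554,  q_4=2·22+7=51
a_5=10:  p_5=10·554+239=5779,  q_5=10·51+22=532
a_6=2:  p_6=2·5779+554=12112,  q_6=2·532+51=1115
a_7=3:  p_7=3·12112+5779=42115,  q_7=3·1115+532=3877
a_8=6:  p_8=6·42115+12112=264802,  q_8=6·3877+1115=24377
a_9=1:  p_9=1·264802+42115=306917,  q_9=1·24377+3877=28254
(x₁, y₁) = (306917, 28254);  306917² − 118·28254² = 1 ✓

306917 28254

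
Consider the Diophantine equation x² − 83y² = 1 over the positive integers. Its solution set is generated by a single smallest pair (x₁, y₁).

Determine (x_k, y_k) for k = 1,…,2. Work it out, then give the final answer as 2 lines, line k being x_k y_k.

82 9
13447 1476

d=83: √d = [9; 9,18] (ℓ=2, even), read p_1/q_1
k=0  a_k=9  p_k/q_k = 9/1
k=1  a_k=9  p_k/q_k = 82/9
(x₁, y₁) = (82, 9);  82² − 83·9² = 1 ✓
(82+9√83)^2 = 13447 + 1476√83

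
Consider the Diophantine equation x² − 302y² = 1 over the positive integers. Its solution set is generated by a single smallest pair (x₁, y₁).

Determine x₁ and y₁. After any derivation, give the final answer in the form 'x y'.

4276623 246092

√302 = [17; 2,1,1,1,4,…,1,2,34, …], period ℓ=16 (even) → k=15
i=0: a=17 ⇒ p=17, q=1
…
i=3: a=1 ⇒ p=87, q=5
i=4: a=1 ⇒ p=139, q=8
i=5: a=4 ⇒ p=643, q=37
…
i=10: a=2 ⇒ p=107675, q=6196
i=11: a=4 ⇒ p=467281, q=26889
…
i=13: a=1 ⇒ p=1042237, q=59974
i=14: a=1 ⇒ p=1617193, q=93059
i=15: a=2 ⇒ p=4276623, q=246092
→ (4276623, 246092).  Check: 4276623²=18289504284129, 302·246092²=18289504284128, difference 1.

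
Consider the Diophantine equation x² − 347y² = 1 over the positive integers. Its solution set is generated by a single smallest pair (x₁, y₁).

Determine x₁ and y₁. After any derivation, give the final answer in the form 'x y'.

641602 34443

√347 = [18; 1,1,1,2,4,…,1,1,36, …], period ℓ=14 (even) → k=13
a_0=18:  p_0=18·1+0=18,  q_0=18·0+1=1
a_1=1:  p_1=1·18+1=19,  q_1=1·1+0=1
…
a_8=1:  p_8=1·14269+801=15070,  q_8=1·766+43=809
…
a_11=1:  p_11=1·164168+74549=238717,  q_11=1·8813+4002=12815
a_12=1:  p_12=1·238717+164168=402885,  q_12=1·12815+8813=21628
a_13=1:  p_13=1·402885+238717=641602,  q_13=1·21628+12815=34443
(x₁, y₁) = (641602, 34443);  641602² − 347·34443² = 1 ✓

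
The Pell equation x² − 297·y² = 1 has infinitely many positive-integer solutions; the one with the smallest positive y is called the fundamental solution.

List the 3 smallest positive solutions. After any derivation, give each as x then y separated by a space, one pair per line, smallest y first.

√297 = [17; 4,3,1,1,2,1,1,3,4,34, …], period ℓ=10 (even) → k=9
k=0  a_k=17  p_k/q_k = 17/1
k=1  a_k=4  p_k/q_k = 69/4
k=2  a_k=3  p_k/q_k = 224/13
k=3  a_k=1  p_k/q_k = 293/17
k=4  a_k=1  p_k/q_k = 517/30
k=5  a_k=2  p_k/q_k = 1327/77
k=6  a_k=1  p_k/q_k = 1844/107
k=7  a_k=1  p_k/q_k = 3171/184
k=8  a_k=3  p_k/q_k = 11357/659
k=9  a_k=4  p_k/q_k = 48599/2820
(x₁, y₁) = (48599, 2820);  48599² − 297·2820² = 1 ✓
k=2:  x_2 = 48599·48599+297·2820·2820 = 4723725601,  y_2 = 48599·2820+2820·48599 = 274098360
k=3:  x_3 = 48599·4723725601+297·2820·274098360 = 459136680917399,  y_3 = 48599·274098360+2820·4723725601 = 26641812392460

48599 2820
4723725601 274098360
459136680917399 26641812392460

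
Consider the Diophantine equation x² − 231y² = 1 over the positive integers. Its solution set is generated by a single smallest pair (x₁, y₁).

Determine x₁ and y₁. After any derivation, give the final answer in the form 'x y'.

76 5

d=231: √d = [15; 5,30] (ℓ=2, even), read p_1/q_1
i=0: a=15 ⇒ p=15, q=1
i=1: a=5 ⇒ p=76, q=5
(x₁, y₁) = (76, 5);  76² − 231·5² = 1 ✓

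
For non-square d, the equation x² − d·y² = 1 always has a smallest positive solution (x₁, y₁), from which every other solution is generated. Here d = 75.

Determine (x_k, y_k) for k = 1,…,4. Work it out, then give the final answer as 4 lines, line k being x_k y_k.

√75 = [8; 1,1,1,16, …], period ℓ=4 (even) → k=3
a_0=8:  p_0=8·1+0=8,  q_0=8·0+1=1
a_1=1:  p_1=1·8+1=9,  q_1=1·1+0=1
a_2=1:  p_2=1·9+8=17,  q_2=1·1+1=2
a_3=1:  p_3=1·17+9=26,  q_3=1·2+1=3
(x₁, y₁) = (26, 3);  26² − 75·3² = 1 ✓
n=2: (26,3)∘(26,3) = (26·26+75·3·3, 26·3+3·26) = (1351,156)
n=3: (1351,156)∘(26,3) = (26·1351+75·3·156, 26·156+3·1351) = (70226,8109)
n=4: (70226,8109)∘(26,3) = (26·70226+75·3·8109, 26·8109+3·70226) = (3650401,421512)

26 3
1351 156
70226 8109
3650401 421512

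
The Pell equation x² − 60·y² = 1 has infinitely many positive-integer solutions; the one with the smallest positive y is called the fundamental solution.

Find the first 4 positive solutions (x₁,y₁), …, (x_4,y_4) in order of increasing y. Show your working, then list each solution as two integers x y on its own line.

31 4
1921 248
119071 15372
7380481 952816

d=60: √d = [7; 1,2,1,14] (ℓ=4, even), read p_3/q_3
k=0  a_k=7  p_k/q_k = 7/1
k=1  a_k=1  p_k/q_k = 8/1
k=2  a_k=2  p_k/q_k = 23/3
k=3  a_k=1  p_k/q_k = 31/4
(x₁, y₁) = (31, 4);  31² − 60·4² = 1 ✓
(31+4√60)^2 = 1921 + 248√60
(31+4√60)^3 = 119071 + 15372√60
(31+4√60)^4 = 7380481 + 952816√60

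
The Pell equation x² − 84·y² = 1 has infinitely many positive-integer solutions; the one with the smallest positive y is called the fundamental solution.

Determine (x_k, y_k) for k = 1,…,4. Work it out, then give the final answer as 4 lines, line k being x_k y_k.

√84 = [9; 6,18, …], period ℓ=2 (even) → k=1
i=0: a=9 ⇒ p=9, q=1
i=1: a=6 ⇒ p=55, q=6
→ (55, 6).  Check: 55²=3025, 84·6²=3024, difference 1.
(55+6√84)^2 = 6049 + 660√84
(55+6√84)^3 = 665335 + 72594√84
(55+6√84)^4 = 73180801 + 7984680√84

55 6
6049 660
665335 72594
73180801 7984680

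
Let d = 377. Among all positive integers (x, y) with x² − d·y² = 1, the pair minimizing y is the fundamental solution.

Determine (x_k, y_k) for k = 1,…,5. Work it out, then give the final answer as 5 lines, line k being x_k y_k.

233 12
108577 5592
50596649 2605860
23577929857 1214325168
10987264716713 565872922428

√377 → a₀=19, period (2,2,2,38); ℓ=4 even so k=3
i=0: a=19 ⇒ p=19, q=1
…
i=2: a=2 ⇒ p=97, q=5
i=3: a=2 ⇒ p=233, q=12
(x₁, y₁) = (233, 12);  233² − 377·12² = 1 ✓
n=2: (233,12)∘(233,12) = (233·233+377·12·12, 233·12+12·233) = (108577,5592)
n=3: (108577,5592)∘(233,12) = (233·108577+377·12·5592, 233·5592+12·108577) = (50596649,2605860)
n=4: (50596649,2605860)∘(233,12) = (233·50596649+377·12·2605860, 233·2605860+12·50596649) = (23577929857,1214325168)
n=5: (23577929857,1214325168)∘(233,12) = (233·23577929857+377·12·1214325168, 233·1214325168+12·23577929857) = (10987264716713,565872922428)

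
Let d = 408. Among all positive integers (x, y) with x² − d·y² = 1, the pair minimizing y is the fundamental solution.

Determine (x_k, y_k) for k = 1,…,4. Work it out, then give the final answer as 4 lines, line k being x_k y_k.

101 5
20401 1010
4120901 204015
832401601 41210020

√408 = [20; 5,40, …], period ℓ=2 (even) → k=1
a_0=20:  p_0=20·1+0=20,  q_0=20·0+1=1
a_1=5:  p_1=5·20+1=101,  q_1=5·1+0=5
(x₁, y₁) = (101, 5);  101² − 408·5² = 1 ✓
(101+5√408)^2 = 20401 + 1010√408
(101+5√408)^3 = 4120901 + 204015√408
(101+5√408)^4 = 832401601 + 41210020√408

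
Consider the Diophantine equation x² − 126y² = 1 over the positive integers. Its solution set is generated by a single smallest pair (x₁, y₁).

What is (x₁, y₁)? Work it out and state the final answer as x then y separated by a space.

√126 = [11; 4,2,4,22, …], period ℓ=4 (even) → k=3
step 0: (11, 1)  from 11·(1,0) + (0,1)
…
step 2: (101, 9)  from 2·(45,4) + (11,1)
step 3: (449, 40)  from 4·(101,9) + (45,4)
→ (449, 40).  Check: 449²=201601, 126·40²=201600, difference 1.

449 40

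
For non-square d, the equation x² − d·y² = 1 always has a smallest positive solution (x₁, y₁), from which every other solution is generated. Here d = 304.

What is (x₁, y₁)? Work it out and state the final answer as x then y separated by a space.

d=304: √d = [17; 2,3,2,1,1,1,1,1,2,3,2,34] (ℓ=12, even), read p_11/q_11
i=0: a=17 ⇒ p=17, q=1
i=1: a=2 ⇒ p=35, q=2
i=2: a=3 ⇒ p=122, q=7
i=3: a=2 ⇒ p=279, q=16
i=4: a=1 ⇒ p=401, q=23
i=5: a=1 ⇒ p=680, q=39
i=6: a=1 ⇒ p=1081, q=62
i=7: a=1 ⇒ p=1761, q=101
i=8: a=1 ⇒ p=2842, q=163
…
i=10: a=3 ⇒ p=25177, q=1444
i=11: a=2 ⇒ p=57799, q=3315
(x₁, y₁) = (57799, 3315);  57799² − 304·3315² = 1 ✓

57799 3315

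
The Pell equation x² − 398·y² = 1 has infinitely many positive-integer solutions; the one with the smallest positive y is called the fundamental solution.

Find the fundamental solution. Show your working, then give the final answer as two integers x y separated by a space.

√398 → a₀=19, period (1,18,1,38); ℓ=4 even so k=3
a_0=19:  p_0=19·1+0=19,  q_0=19·0+1=1
a_1=1:  p_1=1·19+1=20,  q_1=1·1+0=1
a_2=18:  p_2=18·20+19=379,  q_2=18·1+1=19
a_3=1:  p_3=1·379+20=399,  q_3=1·19+1=20
fundamental: x₁=399, y₁=20  (since 159201 − 398·400 = 1)

399 20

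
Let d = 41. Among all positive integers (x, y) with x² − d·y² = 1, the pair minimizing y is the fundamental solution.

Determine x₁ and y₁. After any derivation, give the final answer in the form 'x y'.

2049 320

d=41: √d = [6; 2,2,12] (ℓ=3, odd), read p_5/q_5
i=0: a=6 ⇒ p=6, q=1
…
i=2: a=2 ⇒ p=32, q=5
…
i=4: a=2 ⇒ p=826, q=129
i=5: a=2 ⇒ p=2049, q=320
→ (2049, 320).  Check: 2049²=4198401, 41·320²=4198400, difference 1.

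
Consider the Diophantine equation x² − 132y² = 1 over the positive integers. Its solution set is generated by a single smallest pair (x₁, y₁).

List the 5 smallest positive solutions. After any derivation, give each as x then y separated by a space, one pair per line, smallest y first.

23 2
1057 92
48599 4230
2234497 194488
102738263 8942218

d=132: √d = [11; 2,22] (ℓ=2, even), read p_1/q_1
step 0: (11, 1)  from 11·(1,0) + (0,1)
step 1: (23, 2)  from 2·(11,1) + (1,0)
fundamental: x₁=23, y₁=2  (since 529 − 132·4 = 1)
(23+2√132)^2 = 1057 + 92√132
(23+2√132)^3 = 48599 + 4230√132
(23+2√132)^4 = 2234497 + 194488√132
(23+2√132)^5 = 102738263 + 8942218√132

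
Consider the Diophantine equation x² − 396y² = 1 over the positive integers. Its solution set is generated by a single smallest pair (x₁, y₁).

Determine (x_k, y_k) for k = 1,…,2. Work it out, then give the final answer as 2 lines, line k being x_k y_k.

[19; 1,8,1,38] for √396; ℓ=4 ⇒ convergent index 3
a_0=19:  p_0=19·1+0=19,  q_0=19·0+1=1
a_1=1:  p_1=1·19+1=20,  q_1=1·1+0=1
a_2=8:  p_2=8·20+19=179,  q_2=8·1+1=9
a_3=1:  p_3=1·179+20=199,  q_3=1·9+1=10
(x₁, y₁) = (199, 10);  199² − 396·10² = 1 ✓
(x_2, y_2) = (199·199 + 396·10·10, 199·10 + 10·199) = (79201, 3980)

199 10
79201 3980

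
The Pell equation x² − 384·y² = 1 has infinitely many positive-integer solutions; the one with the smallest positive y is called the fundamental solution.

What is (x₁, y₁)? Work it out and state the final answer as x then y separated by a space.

√384 → a₀=19, period (1,1,2,9,2,1,1,38); ℓ=8 even so k=7
i=0: a=19 ⇒ p=19, q=1
i=1: a=1 ⇒ p=20, q=1
i=2: a=1 ⇒ p=39, q=2
i=3: a=2 ⇒ p=98, q=5
…
i=5: a=2 ⇒ p=1940, q=99
i=6: a=1 ⇒ p=2861, q=146
i=7: a=1 ⇒ p=4801, q=245
fundamental: x₁=4801, y₁=245  (since 23049601 − 384·60025 = 1)

4801 245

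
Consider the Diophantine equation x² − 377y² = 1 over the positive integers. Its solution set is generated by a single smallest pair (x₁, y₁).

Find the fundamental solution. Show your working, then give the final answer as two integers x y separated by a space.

√377 → a₀=19, period (2,2,2,38); ℓ=4 even so k=3
step 0: (19, 1)  from 19·(1,0) + (0,1)
…
step 2: (97, 5)  from 2·(39,2) + (19,1)
step 3: (233, 12)  from 2·(97,5) + (39,2)
→ (233, 12).  Check: 233²=54289, 377·12²=54288, difference 1.

233 12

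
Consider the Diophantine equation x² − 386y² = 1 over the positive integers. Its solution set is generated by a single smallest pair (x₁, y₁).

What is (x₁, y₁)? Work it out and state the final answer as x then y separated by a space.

111555 5678

[19; 1,1,1,4,1,18,1,4,1,1,1,38] for √386; ℓ=12 ⇒ convergent index 11
i=0: a=19 ⇒ p=19, q=1
…
i=2: a=1 ⇒ p=39, q=2
…
i=4: a=4 ⇒ p=275, q=14
…
i=6: a=18 ⇒ p=6287, q=320
…
i=9: a=1 ⇒ p=39392, q=2005
i=10: a=1 ⇒ p=72163, q=3673
i=11: a=1 ⇒ p=111555, q=5678
(x₁, y₁) = (111555, 5678);  111555² − 386·5678² = 1 ✓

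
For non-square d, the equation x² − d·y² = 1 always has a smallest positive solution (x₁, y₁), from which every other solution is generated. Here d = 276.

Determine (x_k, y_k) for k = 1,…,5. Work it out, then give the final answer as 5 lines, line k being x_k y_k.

7775 468
120901249 7277400
1880014414175 113163569532
29234224019520001 1759693498945200
454592181623521601375 27363233795434290468

[16; 1,1,1,1,2,2,2,1,1,1,1,32] for √276; ℓ=12 ⇒ convergent index 11
a_0=16:  p_0=16·1+0=16,  q_0=16·0+1=1
…
a_2=1:  p_2=1·17+16=33,  q_2=1·1+1=2
a_3=1:  p_3=1·33+17=50,  q_3=1·2+1=3
a_4=1:  p_4=1·50+33=83,  q_4=1·3+2=5
a_5=2:  p_5=2·83+50=216,  q_5=2·5+3=13
a_6=2:  p_6=2·216+83=515,  q_6=2·13+5=31
a_7=2:  p_7=2·515+216=1246,  q_7=2·31+13=75
a_8=1:  p_8=1·1246+515=1761,  q_8=1·75+31=106
a_9=1:  p_9=1·1761+1246=3007,  q_9=1·106+75=181
a_10=1:  p_10=1·3007+1761=4768,  q_10=1·181+106=287
a_11=1:  p_11=1·4768+3007=7775,  q_11=1·287+181=468
→ (7775, 468).  Check: 7775²=60450625, 276·468²=60450624, difference 1.
(7775+468√276)^2 = 120901249 + 7277400√276
(7775+468√276)^3 = 1880014414175 + 113163569532√276
(7775+468√276)^4 = 29234224019520001 + 1759693498945200√276
(7775+468√276)^5 = 454592181623521601375 + 27363233795434290468√276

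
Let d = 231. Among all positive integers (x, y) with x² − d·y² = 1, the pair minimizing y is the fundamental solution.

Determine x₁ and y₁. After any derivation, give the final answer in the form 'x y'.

√231 → a₀=15, period (5,30); ℓ=2 even so k=1
step 0: (15, 1)  from 15·(1,0) + (0,1)
step 1: (76, 5)  from 5·(15,1) + (1,0)
fundamental: x₁=76, y₁=5  (since 5776 − 231·25 = 1)

76 5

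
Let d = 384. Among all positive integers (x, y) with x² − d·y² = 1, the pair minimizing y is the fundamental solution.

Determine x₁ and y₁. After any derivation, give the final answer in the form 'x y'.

4801 245

√384 = [19; 1,1,2,9,2,1,1,38, …], period ℓ=8 (even) → k=7
i=0: a=19 ⇒ p=19, q=1
…
i=2: a=1 ⇒ p=39, q=2
…
i=4: a=9 ⇒ p=921, q=47
…
i=6: a=1 ⇒ p=2861, q=146
i=7: a=1 ⇒ p=4801, q=245
fundamental: x₁=4801, y₁=245  (since 23049601 − 384·60025 = 1)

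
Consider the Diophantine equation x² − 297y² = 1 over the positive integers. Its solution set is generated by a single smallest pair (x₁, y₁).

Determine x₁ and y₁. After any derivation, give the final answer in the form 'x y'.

√297 = [17; 4,3,1,1,2,1,1,3,4,34, …], period ℓ=10 (even) → k=9
a_0=17:  p_0=17·1+0=17,  q_0=17·0+1=1
a_1=4:  p_1=4·17+1=69,  q_1=4·1+0=4
a_2=3:  p_2=3·69+17=224,  q_2=3·4+1=13
a_3=1:  p_3=1·224+69=293,  q_3=1·13+4=17
…
a_5=2:  p_5=2·517+293=1327,  q_5=2·30+17=77
a_6=1:  p_6=1·1327+517=1844,  q_6=1·77+30=107
a_7=1:  p_7=1·1844+1327=3171,  q_7=1·107+77=184
a_8=3:  p_8=3·3171+1844=11357,  q_8=3·184+107=659
a_9=4:  p_9=4·11357+3171=48599,  q_9=4·659+184=2820
fundamental: x₁=48599, y₁=2820  (since 2361862801 − 297·7952400 = 1)

48599 2820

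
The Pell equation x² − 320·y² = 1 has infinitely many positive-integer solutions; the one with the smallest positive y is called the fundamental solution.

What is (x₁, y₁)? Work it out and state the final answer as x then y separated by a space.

161 9

d=320: √d = [17; 1,7,1,34] (ℓ=4, even), read p_3/q_3
a_0=17:  p_0=17·1+0=17,  q_0=17·0+1=1
a_1=1:  p_1=1·17+1=18,  q_1=1·1+0=1
a_2=7:  p_2=7·18+17=143,  q_2=7·1+1=8
a_3=1:  p_3=1·143+18=161,  q_3=1·8+1=9
fundamental: x₁=161, y₁=9  (since 25921 − 320·81 = 1)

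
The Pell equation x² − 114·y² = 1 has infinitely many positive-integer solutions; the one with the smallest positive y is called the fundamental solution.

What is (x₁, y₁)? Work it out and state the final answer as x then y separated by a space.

[10; 1,2,10,2,1,20] for √114; ℓ=6 ⇒ convergent index 5
step 0: (10, 1)  from 10·(1,0) + (0,1)
step 1: (11, 1)  from 1·(10,1) + (1,0)
step 2: (32, 3)  from 2·(11,1) + (10,1)
…
step 4: (694, 65)  from 2·(331,31) + (32,3)
step 5: (1025, 96)  from 1·(694,65) + (331,31)
→ (1025, 96).  Check: 1025²=1050625, 114·96²=1050624, difference 1.

1025 96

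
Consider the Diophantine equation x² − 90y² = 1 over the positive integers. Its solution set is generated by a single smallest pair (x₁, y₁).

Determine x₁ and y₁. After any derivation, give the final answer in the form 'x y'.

19 2

√90 = [9; 2,18, …], period ℓ=2 (even) → k=1
step 0: (9, 1)  from 9·(1,0) + (0,1)
step 1: (19, 2)  from 2·(9,1) + (1,0)
→ (19, 2).  Check: 19²=361, 90·2²=360, difference 1.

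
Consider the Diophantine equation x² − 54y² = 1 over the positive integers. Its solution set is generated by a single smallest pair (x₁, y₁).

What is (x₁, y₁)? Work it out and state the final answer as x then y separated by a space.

d=54: √d = [7; 2,1,6,1,2,14] (ℓ=6, even), read p_5/q_5
k=0  a_k=7  p_k/q_k = 7/1
k=1  a_k=2  p_k/q_k = 15/2
k=2  a_k=1  p_k/q_k = 22/3
k=3  a_k=6  p_k/q_k = 147/20
k=4  a_k=1  p_k/q_k = 169/23
k=5  a_k=2  p_k/q_k = 485/66
(x₁, y₁) = (485, 66);  485² − 54·66² = 1 ✓

485 66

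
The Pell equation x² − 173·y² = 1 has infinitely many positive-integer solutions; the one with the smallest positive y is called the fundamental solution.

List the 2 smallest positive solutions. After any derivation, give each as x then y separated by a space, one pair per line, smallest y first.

2499849 190060
12498490045601 950242601880

d=173: √d = [13; 6,1,1,6,26] (ℓ=5, odd), read p_9/q_9
k=0  a_k=13  p_k/q_k = 13/1
k=1  a_k=6  p_k/q_k = 79/6
…
k=3  a_k=1  p_k/q_k = 171/13
k=4  a_k=6  p_k/q_k = 1118/85
k=5  a_k=26  p_k/q_k = 29239/2223
k=6  a_k=6  p_k/q_k = 176552/13423
k=7  a_k=1  p_k/q_k = 205791/15646
k=8  a_k=1  p_k/q_k = 382343/29069
k=9  a_k=6  p_k/q_k = 2499849/190060
fundamental: x₁=2499849, y₁=190060  (since 6249245022801 − 173·36122803600 = 1)
(x_2, y_2) = (2499849·2499849 + 173·190060·190060, 2499849·190060 + 190060·2499849) = (12498490045601, 950242601880)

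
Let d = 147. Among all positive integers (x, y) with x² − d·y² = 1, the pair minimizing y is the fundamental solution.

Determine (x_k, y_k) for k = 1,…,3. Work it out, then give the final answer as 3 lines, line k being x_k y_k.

d=147: √d = [12; 8,24] (ℓ=2, even), read p_1/q_1
k=0  a_k=12  p_k/q_k = 12/1
k=1  a_k=8  p_k/q_k = 97/8
(x₁, y₁) = (97, 8);  97² − 147·8² = 1 ✓
(x_2, y_2) = (97·97 + 147·8·8, 97·8 + 8·97) = (18817, 1552)
(x_3, y_3) = (97·18817 + 147·8·1552, 97·1552 + 8·18817) = (3650401, 301080)

97 8
18817 1552
3650401 301080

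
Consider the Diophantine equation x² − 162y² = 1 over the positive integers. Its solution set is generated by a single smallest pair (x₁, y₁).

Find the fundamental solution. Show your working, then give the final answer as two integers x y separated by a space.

√162 = [12; 1,2,1,2,12,2,1,2,1,24, …], period ℓ=10 (even) → k=9
step 0: (12, 1)  from 12·(1,0) + (0,1)
step 1: (13, 1)  from 1·(12,1) + (1,0)
step 2: (38, 3)  from 2·(13,1) + (12,1)
…
step 4: (140, 11)  from 2·(51,4) + (38,3)
…
step 6: (3602, 283)  from 2·(1731,136) + (140,11)
step 7: (5333, 419)  from 1·(3602,283) + (1731,136)
step 8: (14268, 1121)  from 2·(5333,419) + (3602,283)
step 9: (19601, 1540)  from 1·(14268,1121) + (5333,419)
(x₁, y₁) = (19601, 1540);  19601² − 162·1540² = 1 ✓

19601 1540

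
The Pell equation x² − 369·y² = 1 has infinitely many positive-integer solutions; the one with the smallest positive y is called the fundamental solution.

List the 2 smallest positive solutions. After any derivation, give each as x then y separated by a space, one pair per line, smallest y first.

d=369: √d = [19; 4,1,3,2,7,4,7,2,3,1,4,38] (ℓ=12, even), read p_11/q_11
i=0: a=19 ⇒ p=19, q=1
i=1: a=4 ⇒ p=77, q=4
i=2: a=1 ⇒ p=96, q=5
i=3: a=3 ⇒ p=365, q=19
i=4: a=2 ⇒ p=826, q=43
…
i=9: a=3 ⇒ p=1364557, q=71036
i=10: a=1 ⇒ p=1758061, q=91521
i=11: a=4 ⇒ p=8396801, q=437120
fundamental: x₁=8396801, y₁=437120  (since 70506267033601 − 369·191073894400 = 1)
k=2:  x_2 = 8396801·8396801+369·437120·437120 = 141012534067201,  y_2 = 8396801·437120+437120·8396801 = 7340819306240

8396801 437120
141012534067201 7340819306240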